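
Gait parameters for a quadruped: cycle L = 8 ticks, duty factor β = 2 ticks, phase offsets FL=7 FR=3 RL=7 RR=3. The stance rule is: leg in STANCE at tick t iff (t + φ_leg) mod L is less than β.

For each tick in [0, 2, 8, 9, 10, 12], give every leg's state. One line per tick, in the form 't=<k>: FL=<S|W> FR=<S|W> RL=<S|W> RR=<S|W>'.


t=0: phase=(7,3,7,3) vs β=2 → FL=W FR=W RL=W RR=W
t=2: phase=(1,5,1,5) vs β=2 → FL=S FR=W RL=S RR=W
t=8: phase=(7,3,7,3) vs β=2 → FL=W FR=W RL=W RR=W
t=9: phase=(0,4,0,4) vs β=2 → FL=S FR=W RL=S RR=W
t=10: phase=(1,5,1,5) vs β=2 → FL=S FR=W RL=S RR=W
t=12: phase=(3,7,3,7) vs β=2 → FL=W FR=W RL=W RR=W

t=0: FL=W FR=W RL=W RR=W
t=2: FL=S FR=W RL=S RR=W
t=8: FL=W FR=W RL=W RR=W
t=9: FL=S FR=W RL=S RR=W
t=10: FL=S FR=W RL=S RR=W
t=12: FL=W FR=W RL=W RR=W


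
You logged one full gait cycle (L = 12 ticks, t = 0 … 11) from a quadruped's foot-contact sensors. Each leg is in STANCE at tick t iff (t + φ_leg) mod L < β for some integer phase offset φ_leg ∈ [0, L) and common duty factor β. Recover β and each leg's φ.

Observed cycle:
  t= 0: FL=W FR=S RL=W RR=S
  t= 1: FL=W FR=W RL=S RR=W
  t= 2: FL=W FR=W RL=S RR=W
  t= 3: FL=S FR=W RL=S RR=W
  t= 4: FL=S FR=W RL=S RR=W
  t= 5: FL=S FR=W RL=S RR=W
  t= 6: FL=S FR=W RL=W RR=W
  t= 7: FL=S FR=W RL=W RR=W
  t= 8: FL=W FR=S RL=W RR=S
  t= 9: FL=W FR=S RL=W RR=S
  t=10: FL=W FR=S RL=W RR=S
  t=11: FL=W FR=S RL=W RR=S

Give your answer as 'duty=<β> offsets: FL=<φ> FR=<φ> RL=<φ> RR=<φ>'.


duty β = stance ticks per leg = 5
FL: stance ticks = 5; W→S at t=3 → φ=9
FR: stance ticks = 5; W→S at t=8 → φ=4
RL: stance ticks = 5; W→S at t=1 → φ=11
RR: stance ticks = 5; W→S at t=8 → φ=4

duty=5 offsets: FL=9 FR=4 RL=11 RR=4


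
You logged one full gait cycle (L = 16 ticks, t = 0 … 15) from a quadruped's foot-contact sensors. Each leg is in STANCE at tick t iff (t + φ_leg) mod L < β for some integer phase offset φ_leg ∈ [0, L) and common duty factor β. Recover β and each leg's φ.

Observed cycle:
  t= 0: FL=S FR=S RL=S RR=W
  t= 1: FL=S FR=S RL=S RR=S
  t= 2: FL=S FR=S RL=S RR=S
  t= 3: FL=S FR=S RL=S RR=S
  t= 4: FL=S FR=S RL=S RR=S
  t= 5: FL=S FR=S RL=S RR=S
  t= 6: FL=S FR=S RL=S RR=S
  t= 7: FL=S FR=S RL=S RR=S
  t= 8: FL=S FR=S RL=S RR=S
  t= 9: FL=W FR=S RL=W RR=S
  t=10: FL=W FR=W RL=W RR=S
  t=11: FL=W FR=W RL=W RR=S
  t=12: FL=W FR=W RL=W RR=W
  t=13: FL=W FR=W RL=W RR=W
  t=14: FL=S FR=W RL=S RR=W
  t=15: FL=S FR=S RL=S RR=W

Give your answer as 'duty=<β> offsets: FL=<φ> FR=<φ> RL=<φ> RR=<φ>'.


duty β = stance ticks per leg = 11
FL: stance ticks = 11; W→S at t=14 → φ=2
FR: stance ticks = 11; W→S at t=15 → φ=1
RL: stance ticks = 11; W→S at t=14 → φ=2
RR: stance ticks = 11; W→S at t=1 → φ=15

duty=11 offsets: FL=2 FR=1 RL=2 RR=15


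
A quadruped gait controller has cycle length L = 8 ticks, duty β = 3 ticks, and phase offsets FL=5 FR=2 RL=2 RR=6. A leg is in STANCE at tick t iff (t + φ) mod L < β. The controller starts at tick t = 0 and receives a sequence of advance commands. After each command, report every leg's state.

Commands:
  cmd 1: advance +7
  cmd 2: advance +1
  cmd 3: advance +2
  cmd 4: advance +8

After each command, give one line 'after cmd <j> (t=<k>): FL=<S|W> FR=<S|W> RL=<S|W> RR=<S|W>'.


start t=0: FL=W FR=S RL=S RR=W
cmd 1: advance +7 → t=7, phase=(4,1,1,5) → FL=W FR=S RL=S RR=W
cmd 2: advance +1 → t=8, phase=(5,2,2,6) → FL=W FR=S RL=S RR=W
cmd 3: advance +2 → t=10, phase=(7,4,4,0) → FL=W FR=W RL=W RR=S
cmd 4: advance +8 → t=18, phase=(7,4,4,0) → FL=W FR=W RL=W RR=S

after cmd 1 (t=7): FL=W FR=S RL=S RR=W
after cmd 2 (t=8): FL=W FR=S RL=S RR=W
after cmd 3 (t=10): FL=W FR=W RL=W RR=S
after cmd 4 (t=18): FL=W FR=W RL=W RR=S


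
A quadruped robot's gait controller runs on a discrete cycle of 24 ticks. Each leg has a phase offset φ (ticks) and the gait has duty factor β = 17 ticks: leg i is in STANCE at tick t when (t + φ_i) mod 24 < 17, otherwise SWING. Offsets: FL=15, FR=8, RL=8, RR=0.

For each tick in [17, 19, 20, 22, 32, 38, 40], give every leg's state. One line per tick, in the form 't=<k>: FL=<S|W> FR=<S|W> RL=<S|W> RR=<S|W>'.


t=17: phase=(8,1,1,17) vs β=17 → FL=S FR=S RL=S RR=W
t=19: phase=(10,3,3,19) vs β=17 → FL=S FR=S RL=S RR=W
t=20: phase=(11,4,4,20) vs β=17 → FL=S FR=S RL=S RR=W
t=22: phase=(13,6,6,22) vs β=17 → FL=S FR=S RL=S RR=W
t=32: phase=(23,16,16,8) vs β=17 → FL=W FR=S RL=S RR=S
t=38: phase=(5,22,22,14) vs β=17 → FL=S FR=W RL=W RR=S
t=40: phase=(7,0,0,16) vs β=17 → FL=S FR=S RL=S RR=S

t=17: FL=S FR=S RL=S RR=W
t=19: FL=S FR=S RL=S RR=W
t=20: FL=S FR=S RL=S RR=W
t=22: FL=S FR=S RL=S RR=W
t=32: FL=W FR=S RL=S RR=S
t=38: FL=S FR=W RL=W RR=S
t=40: FL=S FR=S RL=S RR=S


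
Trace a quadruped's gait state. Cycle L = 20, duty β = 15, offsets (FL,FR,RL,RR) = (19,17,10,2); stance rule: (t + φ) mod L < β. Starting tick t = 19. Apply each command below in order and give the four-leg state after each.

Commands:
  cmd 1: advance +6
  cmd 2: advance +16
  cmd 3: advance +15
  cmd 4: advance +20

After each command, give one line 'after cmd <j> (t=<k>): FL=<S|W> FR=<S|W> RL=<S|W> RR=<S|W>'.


start t=19: FL=W FR=W RL=S RR=S
cmd 1: advance +6 → t=25, phase=(4,2,15,7) → FL=S FR=S RL=W RR=S
cmd 2: advance +16 → t=41, phase=(0,18,11,3) → FL=S FR=W RL=S RR=S
cmd 3: advance +15 → t=56, phase=(15,13,6,18) → FL=W FR=S RL=S RR=W
cmd 4: advance +20 → t=76, phase=(15,13,6,18) → FL=W FR=S RL=S RR=W

after cmd 1 (t=25): FL=S FR=S RL=W RR=S
after cmd 2 (t=41): FL=S FR=W RL=S RR=S
after cmd 3 (t=56): FL=W FR=S RL=S RR=W
after cmd 4 (t=76): FL=W FR=S RL=S RR=W


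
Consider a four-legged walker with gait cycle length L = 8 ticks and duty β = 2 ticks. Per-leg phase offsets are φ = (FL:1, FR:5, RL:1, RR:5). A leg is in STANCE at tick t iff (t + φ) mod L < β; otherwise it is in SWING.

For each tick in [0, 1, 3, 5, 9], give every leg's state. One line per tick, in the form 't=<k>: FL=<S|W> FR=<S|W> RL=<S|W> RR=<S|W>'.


t=0: phase=(1,5,1,5) vs β=2 → FL=S FR=W RL=S RR=W
t=1: phase=(2,6,2,6) vs β=2 → FL=W FR=W RL=W RR=W
t=3: phase=(4,0,4,0) vs β=2 → FL=W FR=S RL=W RR=S
t=5: phase=(6,2,6,2) vs β=2 → FL=W FR=W RL=W RR=W
t=9: phase=(2,6,2,6) vs β=2 → FL=W FR=W RL=W RR=W

t=0: FL=S FR=W RL=S RR=W
t=1: FL=W FR=W RL=W RR=W
t=3: FL=W FR=S RL=W RR=S
t=5: FL=W FR=W RL=W RR=W
t=9: FL=W FR=W RL=W RR=W


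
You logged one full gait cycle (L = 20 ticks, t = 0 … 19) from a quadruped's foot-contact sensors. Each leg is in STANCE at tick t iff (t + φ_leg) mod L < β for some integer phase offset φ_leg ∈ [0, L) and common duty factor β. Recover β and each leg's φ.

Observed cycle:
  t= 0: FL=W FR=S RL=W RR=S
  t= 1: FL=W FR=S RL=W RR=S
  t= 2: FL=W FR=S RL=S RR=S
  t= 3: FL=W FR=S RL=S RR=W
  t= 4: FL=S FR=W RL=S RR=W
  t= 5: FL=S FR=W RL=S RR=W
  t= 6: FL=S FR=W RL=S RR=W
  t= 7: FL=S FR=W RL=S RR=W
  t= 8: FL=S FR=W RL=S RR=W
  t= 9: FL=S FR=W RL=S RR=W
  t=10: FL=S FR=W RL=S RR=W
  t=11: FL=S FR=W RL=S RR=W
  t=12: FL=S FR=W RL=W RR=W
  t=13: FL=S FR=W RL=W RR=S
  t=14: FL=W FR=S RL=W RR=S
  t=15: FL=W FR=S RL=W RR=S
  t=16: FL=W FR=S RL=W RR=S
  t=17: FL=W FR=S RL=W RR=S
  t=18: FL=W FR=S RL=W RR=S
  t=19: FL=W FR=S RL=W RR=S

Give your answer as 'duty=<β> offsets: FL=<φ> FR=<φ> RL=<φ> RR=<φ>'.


duty=10 offsets: FL=16 FR=6 RL=18 RR=7

duty β = stance ticks per leg = 10
FL: stance ticks = 10; W→S at t=4 → φ=16
FR: stance ticks = 10; W→S at t=14 → φ=6
RL: stance ticks = 10; W→S at t=2 → φ=18
RR: stance ticks = 10; W→S at t=13 → φ=7


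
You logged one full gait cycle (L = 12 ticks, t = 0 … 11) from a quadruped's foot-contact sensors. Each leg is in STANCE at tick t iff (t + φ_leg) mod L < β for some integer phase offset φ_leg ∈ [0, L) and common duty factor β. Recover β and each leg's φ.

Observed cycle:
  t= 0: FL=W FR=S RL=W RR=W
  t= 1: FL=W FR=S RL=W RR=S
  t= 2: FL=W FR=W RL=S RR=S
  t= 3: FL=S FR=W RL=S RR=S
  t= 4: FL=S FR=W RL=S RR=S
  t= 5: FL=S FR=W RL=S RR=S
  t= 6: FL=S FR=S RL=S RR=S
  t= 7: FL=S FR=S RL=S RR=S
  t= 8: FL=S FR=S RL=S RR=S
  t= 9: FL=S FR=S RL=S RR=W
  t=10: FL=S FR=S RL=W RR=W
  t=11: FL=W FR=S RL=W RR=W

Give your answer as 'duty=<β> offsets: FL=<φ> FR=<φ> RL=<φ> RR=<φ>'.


duty β = stance ticks per leg = 8
FL: stance ticks = 8; W→S at t=3 → φ=9
FR: stance ticks = 8; W→S at t=6 → φ=6
RL: stance ticks = 8; W→S at t=2 → φ=10
RR: stance ticks = 8; W→S at t=1 → φ=11

duty=8 offsets: FL=9 FR=6 RL=10 RR=11


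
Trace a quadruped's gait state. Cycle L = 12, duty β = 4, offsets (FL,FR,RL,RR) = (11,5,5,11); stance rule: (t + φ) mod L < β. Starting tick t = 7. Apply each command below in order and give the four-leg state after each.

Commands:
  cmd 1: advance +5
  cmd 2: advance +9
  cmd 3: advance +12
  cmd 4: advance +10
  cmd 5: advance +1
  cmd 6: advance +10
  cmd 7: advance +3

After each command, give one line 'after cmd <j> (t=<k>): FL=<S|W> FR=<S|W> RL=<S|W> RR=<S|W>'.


after cmd 1 (t=12): FL=W FR=W RL=W RR=W
after cmd 2 (t=21): FL=W FR=S RL=S RR=W
after cmd 3 (t=33): FL=W FR=S RL=S RR=W
after cmd 4 (t=43): FL=W FR=S RL=S RR=W
after cmd 5 (t=44): FL=W FR=S RL=S RR=W
after cmd 6 (t=54): FL=W FR=W RL=W RR=W
after cmd 7 (t=57): FL=W FR=S RL=S RR=W

start t=7: FL=W FR=S RL=S RR=W
cmd 1: advance +5 → t=12, phase=(11,5,5,11) → FL=W FR=W RL=W RR=W
cmd 2: advance +9 → t=21, phase=(8,2,2,8) → FL=W FR=S RL=S RR=W
cmd 3: advance +12 → t=33, phase=(8,2,2,8) → FL=W FR=S RL=S RR=W
cmd 4: advance +10 → t=43, phase=(6,0,0,6) → FL=W FR=S RL=S RR=W
cmd 5: advance +1 → t=44, phase=(7,1,1,7) → FL=W FR=S RL=S RR=W
cmd 6: advance +10 → t=54, phase=(5,11,11,5) → FL=W FR=W RL=W RR=W
cmd 7: advance +3 → t=57, phase=(8,2,2,8) → FL=W FR=S RL=S RR=W


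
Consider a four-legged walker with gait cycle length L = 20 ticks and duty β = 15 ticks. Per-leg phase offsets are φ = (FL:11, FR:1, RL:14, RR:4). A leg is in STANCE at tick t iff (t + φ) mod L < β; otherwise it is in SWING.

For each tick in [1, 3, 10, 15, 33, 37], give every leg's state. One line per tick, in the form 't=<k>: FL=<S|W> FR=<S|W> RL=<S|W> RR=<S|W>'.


t=1: phase=(12,2,15,5) vs β=15 → FL=S FR=S RL=W RR=S
t=3: phase=(14,4,17,7) vs β=15 → FL=S FR=S RL=W RR=S
t=10: phase=(1,11,4,14) vs β=15 → FL=S FR=S RL=S RR=S
t=15: phase=(6,16,9,19) vs β=15 → FL=S FR=W RL=S RR=W
t=33: phase=(4,14,7,17) vs β=15 → FL=S FR=S RL=S RR=W
t=37: phase=(8,18,11,1) vs β=15 → FL=S FR=W RL=S RR=S

t=1: FL=S FR=S RL=W RR=S
t=3: FL=S FR=S RL=W RR=S
t=10: FL=S FR=S RL=S RR=S
t=15: FL=S FR=W RL=S RR=W
t=33: FL=S FR=S RL=S RR=W
t=37: FL=S FR=W RL=S RR=S


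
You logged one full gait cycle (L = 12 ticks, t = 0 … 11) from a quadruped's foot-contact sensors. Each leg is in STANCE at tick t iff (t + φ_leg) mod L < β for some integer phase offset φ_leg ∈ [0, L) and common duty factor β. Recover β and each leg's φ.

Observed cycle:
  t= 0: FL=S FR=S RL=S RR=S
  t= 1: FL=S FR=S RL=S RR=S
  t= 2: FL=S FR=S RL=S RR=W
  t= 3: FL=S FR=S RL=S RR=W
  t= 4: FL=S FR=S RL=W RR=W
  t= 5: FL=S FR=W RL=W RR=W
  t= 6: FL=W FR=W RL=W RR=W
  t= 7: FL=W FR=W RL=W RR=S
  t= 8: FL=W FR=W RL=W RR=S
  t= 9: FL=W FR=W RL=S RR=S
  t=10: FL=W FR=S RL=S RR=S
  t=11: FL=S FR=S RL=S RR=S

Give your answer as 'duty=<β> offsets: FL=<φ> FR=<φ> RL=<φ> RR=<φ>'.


duty=7 offsets: FL=1 FR=2 RL=3 RR=5

duty β = stance ticks per leg = 7
FL: stance ticks = 7; W→S at t=11 → φ=1
FR: stance ticks = 7; W→S at t=10 → φ=2
RL: stance ticks = 7; W→S at t=9 → φ=3
RR: stance ticks = 7; W→S at t=7 → φ=5


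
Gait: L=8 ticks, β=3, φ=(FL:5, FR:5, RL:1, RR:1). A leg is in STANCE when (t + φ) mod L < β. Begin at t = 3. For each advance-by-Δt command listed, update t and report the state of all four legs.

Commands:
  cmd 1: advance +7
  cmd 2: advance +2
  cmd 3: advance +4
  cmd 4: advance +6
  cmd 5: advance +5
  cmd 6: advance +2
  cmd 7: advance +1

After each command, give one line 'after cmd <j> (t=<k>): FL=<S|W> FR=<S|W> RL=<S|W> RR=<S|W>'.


after cmd 1 (t=10): FL=W FR=W RL=W RR=W
after cmd 2 (t=12): FL=S FR=S RL=W RR=W
after cmd 3 (t=16): FL=W FR=W RL=S RR=S
after cmd 4 (t=22): FL=W FR=W RL=W RR=W
after cmd 5 (t=27): FL=S FR=S RL=W RR=W
after cmd 6 (t=29): FL=S FR=S RL=W RR=W
after cmd 7 (t=30): FL=W FR=W RL=W RR=W

start t=3: FL=S FR=S RL=W RR=W
cmd 1: advance +7 → t=10, phase=(7,7,3,3) → FL=W FR=W RL=W RR=W
cmd 2: advance +2 → t=12, phase=(1,1,5,5) → FL=S FR=S RL=W RR=W
cmd 3: advance +4 → t=16, phase=(5,5,1,1) → FL=W FR=W RL=S RR=S
cmd 4: advance +6 → t=22, phase=(3,3,7,7) → FL=W FR=W RL=W RR=W
cmd 5: advance +5 → t=27, phase=(0,0,4,4) → FL=S FR=S RL=W RR=W
cmd 6: advance +2 → t=29, phase=(2,2,6,6) → FL=S FR=S RL=W RR=W
cmd 7: advance +1 → t=30, phase=(3,3,7,7) → FL=W FR=W RL=W RR=W


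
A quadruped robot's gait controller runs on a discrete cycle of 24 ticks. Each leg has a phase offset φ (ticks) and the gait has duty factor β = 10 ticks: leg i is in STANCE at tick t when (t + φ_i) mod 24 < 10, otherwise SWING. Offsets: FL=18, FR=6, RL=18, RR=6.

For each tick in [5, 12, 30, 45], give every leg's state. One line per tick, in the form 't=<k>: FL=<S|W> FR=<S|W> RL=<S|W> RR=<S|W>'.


t=5: FL=W FR=W RL=W RR=W
t=12: FL=S FR=W RL=S RR=W
t=30: FL=S FR=W RL=S RR=W
t=45: FL=W FR=S RL=W RR=S

t=5: phase=(23,11,23,11) vs β=10 → FL=W FR=W RL=W RR=W
t=12: phase=(6,18,6,18) vs β=10 → FL=S FR=W RL=S RR=W
t=30: phase=(0,12,0,12) vs β=10 → FL=S FR=W RL=S RR=W
t=45: phase=(15,3,15,3) vs β=10 → FL=W FR=S RL=W RR=S


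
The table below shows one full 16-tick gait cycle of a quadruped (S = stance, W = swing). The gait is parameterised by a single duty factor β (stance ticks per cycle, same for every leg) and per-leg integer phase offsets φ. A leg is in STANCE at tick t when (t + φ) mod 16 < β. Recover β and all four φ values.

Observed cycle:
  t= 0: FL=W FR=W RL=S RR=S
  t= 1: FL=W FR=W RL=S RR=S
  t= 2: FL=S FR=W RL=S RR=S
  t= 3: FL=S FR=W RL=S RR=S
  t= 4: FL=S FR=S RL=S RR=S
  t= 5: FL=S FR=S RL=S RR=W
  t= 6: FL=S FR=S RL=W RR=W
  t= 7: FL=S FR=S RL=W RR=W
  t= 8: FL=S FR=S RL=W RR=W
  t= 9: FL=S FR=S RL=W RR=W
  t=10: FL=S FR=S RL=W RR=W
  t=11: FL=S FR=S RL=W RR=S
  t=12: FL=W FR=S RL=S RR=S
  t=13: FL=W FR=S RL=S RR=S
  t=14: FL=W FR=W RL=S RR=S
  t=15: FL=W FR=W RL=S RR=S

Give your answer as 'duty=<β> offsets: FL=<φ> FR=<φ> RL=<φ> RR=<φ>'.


duty β = stance ticks per leg = 10
FL: stance ticks = 10; W→S at t=2 → φ=14
FR: stance ticks = 10; W→S at t=4 → φ=12
RL: stance ticks = 10; W→S at t=12 → φ=4
RR: stance ticks = 10; W→S at t=11 → φ=5

duty=10 offsets: FL=14 FR=12 RL=4 RR=5


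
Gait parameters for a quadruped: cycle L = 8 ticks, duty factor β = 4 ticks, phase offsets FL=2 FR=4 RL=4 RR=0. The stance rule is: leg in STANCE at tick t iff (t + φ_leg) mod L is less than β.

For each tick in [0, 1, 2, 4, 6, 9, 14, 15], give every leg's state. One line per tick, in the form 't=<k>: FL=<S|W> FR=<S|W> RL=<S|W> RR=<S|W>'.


t=0: phase=(2,4,4,0) vs β=4 → FL=S FR=W RL=W RR=S
t=1: phase=(3,5,5,1) vs β=4 → FL=S FR=W RL=W RR=S
t=2: phase=(4,6,6,2) vs β=4 → FL=W FR=W RL=W RR=S
t=4: phase=(6,0,0,4) vs β=4 → FL=W FR=S RL=S RR=W
t=6: phase=(0,2,2,6) vs β=4 → FL=S FR=S RL=S RR=W
t=9: phase=(3,5,5,1) vs β=4 → FL=S FR=W RL=W RR=S
t=14: phase=(0,2,2,6) vs β=4 → FL=S FR=S RL=S RR=W
t=15: phase=(1,3,3,7) vs β=4 → FL=S FR=S RL=S RR=W

t=0: FL=S FR=W RL=W RR=S
t=1: FL=S FR=W RL=W RR=S
t=2: FL=W FR=W RL=W RR=S
t=4: FL=W FR=S RL=S RR=W
t=6: FL=S FR=S RL=S RR=W
t=9: FL=S FR=W RL=W RR=S
t=14: FL=S FR=S RL=S RR=W
t=15: FL=S FR=S RL=S RR=W


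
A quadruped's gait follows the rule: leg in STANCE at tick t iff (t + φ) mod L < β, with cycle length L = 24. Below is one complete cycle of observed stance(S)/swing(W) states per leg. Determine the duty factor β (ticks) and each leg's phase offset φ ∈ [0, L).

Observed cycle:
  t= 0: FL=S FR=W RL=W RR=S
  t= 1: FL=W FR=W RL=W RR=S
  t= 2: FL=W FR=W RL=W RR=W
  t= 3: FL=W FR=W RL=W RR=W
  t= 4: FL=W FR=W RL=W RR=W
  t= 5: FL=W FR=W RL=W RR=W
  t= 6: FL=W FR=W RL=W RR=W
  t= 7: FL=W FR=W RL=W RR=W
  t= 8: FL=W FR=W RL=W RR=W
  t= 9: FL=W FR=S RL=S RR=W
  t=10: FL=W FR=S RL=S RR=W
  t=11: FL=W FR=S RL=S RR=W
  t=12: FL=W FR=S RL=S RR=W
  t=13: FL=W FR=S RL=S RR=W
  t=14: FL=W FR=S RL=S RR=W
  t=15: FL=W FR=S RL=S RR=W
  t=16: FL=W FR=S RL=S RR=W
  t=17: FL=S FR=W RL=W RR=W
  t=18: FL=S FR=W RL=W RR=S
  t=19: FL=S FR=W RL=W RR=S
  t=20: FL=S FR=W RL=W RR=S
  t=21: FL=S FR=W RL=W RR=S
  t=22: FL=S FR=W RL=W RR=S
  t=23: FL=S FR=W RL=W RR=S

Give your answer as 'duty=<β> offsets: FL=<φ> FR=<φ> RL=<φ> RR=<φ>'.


duty β = stance ticks per leg = 8
FL: stance ticks = 8; W→S at t=17 → φ=7
FR: stance ticks = 8; W→S at t=9 → φ=15
RL: stance ticks = 8; W→S at t=9 → φ=15
RR: stance ticks = 8; W→S at t=18 → φ=6

duty=8 offsets: FL=7 FR=15 RL=15 RR=6


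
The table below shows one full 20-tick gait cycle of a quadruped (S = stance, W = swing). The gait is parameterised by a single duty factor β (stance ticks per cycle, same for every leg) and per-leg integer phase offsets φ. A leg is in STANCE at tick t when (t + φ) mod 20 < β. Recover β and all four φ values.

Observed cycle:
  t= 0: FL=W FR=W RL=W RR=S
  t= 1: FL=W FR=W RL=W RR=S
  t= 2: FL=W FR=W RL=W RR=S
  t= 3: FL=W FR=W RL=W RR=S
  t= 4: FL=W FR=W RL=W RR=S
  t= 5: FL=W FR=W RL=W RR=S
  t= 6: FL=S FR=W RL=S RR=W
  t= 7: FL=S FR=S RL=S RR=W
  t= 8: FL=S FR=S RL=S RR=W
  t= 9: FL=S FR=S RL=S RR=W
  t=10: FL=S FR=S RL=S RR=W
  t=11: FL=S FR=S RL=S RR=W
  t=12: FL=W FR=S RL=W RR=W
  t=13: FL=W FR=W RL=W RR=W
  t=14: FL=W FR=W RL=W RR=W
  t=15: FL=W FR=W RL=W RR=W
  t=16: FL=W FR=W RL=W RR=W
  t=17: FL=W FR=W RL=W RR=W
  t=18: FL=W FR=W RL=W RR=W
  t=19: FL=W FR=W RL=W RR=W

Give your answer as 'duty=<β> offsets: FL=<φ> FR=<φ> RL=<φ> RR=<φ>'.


duty=6 offsets: FL=14 FR=13 RL=14 RR=0

duty β = stance ticks per leg = 6
FL: stance ticks = 6; W→S at t=6 → φ=14
FR: stance ticks = 6; W→S at t=7 → φ=13
RL: stance ticks = 6; W→S at t=6 → φ=14
RR: stance ticks = 6; W→S at t=0 → φ=0


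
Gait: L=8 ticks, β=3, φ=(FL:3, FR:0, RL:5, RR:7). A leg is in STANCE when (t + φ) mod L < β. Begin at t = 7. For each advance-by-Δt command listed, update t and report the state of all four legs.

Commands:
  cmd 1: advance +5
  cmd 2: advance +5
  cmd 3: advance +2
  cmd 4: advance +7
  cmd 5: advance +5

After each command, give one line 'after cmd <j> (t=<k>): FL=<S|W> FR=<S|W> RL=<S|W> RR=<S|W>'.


start t=7: FL=S FR=W RL=W RR=W
cmd 1: advance +5 → t=12, phase=(7,4,1,3) → FL=W FR=W RL=S RR=W
cmd 2: advance +5 → t=17, phase=(4,1,6,0) → FL=W FR=S RL=W RR=S
cmd 3: advance +2 → t=19, phase=(6,3,0,2) → FL=W FR=W RL=S RR=S
cmd 4: advance +7 → t=26, phase=(5,2,7,1) → FL=W FR=S RL=W RR=S
cmd 5: advance +5 → t=31, phase=(2,7,4,6) → FL=S FR=W RL=W RR=W

after cmd 1 (t=12): FL=W FR=W RL=S RR=W
after cmd 2 (t=17): FL=W FR=S RL=W RR=S
after cmd 3 (t=19): FL=W FR=W RL=S RR=S
after cmd 4 (t=26): FL=W FR=S RL=W RR=S
after cmd 5 (t=31): FL=S FR=W RL=W RR=W


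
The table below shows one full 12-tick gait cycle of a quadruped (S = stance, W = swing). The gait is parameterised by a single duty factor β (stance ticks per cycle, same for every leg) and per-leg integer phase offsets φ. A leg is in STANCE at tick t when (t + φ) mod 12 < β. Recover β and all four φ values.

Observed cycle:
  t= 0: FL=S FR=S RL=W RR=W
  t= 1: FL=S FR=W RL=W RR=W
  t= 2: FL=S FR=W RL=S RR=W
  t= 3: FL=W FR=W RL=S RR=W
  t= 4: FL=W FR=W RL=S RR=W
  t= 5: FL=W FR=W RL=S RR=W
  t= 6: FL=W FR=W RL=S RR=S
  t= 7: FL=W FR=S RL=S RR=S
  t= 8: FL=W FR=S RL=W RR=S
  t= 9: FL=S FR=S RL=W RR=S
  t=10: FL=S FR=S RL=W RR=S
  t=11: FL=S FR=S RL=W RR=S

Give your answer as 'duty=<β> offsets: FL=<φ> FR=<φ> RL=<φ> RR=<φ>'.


duty=6 offsets: FL=3 FR=5 RL=10 RR=6

duty β = stance ticks per leg = 6
FL: stance ticks = 6; W→S at t=9 → φ=3
FR: stance ticks = 6; W→S at t=7 → φ=5
RL: stance ticks = 6; W→S at t=2 → φ=10
RR: stance ticks = 6; W→S at t=6 → φ=6


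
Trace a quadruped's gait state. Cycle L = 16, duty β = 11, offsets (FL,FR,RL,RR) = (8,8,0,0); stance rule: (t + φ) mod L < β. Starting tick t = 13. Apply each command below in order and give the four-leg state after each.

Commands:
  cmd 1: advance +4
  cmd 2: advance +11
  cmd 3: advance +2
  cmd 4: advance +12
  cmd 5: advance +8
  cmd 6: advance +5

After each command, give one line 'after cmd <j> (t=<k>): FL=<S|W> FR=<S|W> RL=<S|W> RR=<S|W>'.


start t=13: FL=S FR=S RL=W RR=W
cmd 1: advance +4 → t=17, phase=(9,9,1,1) → FL=S FR=S RL=S RR=S
cmd 2: advance +11 → t=28, phase=(4,4,12,12) → FL=S FR=S RL=W RR=W
cmd 3: advance +2 → t=30, phase=(6,6,14,14) → FL=S FR=S RL=W RR=W
cmd 4: advance +12 → t=42, phase=(2,2,10,10) → FL=S FR=S RL=S RR=S
cmd 5: advance +8 → t=50, phase=(10,10,2,2) → FL=S FR=S RL=S RR=S
cmd 6: advance +5 → t=55, phase=(15,15,7,7) → FL=W FR=W RL=S RR=S

after cmd 1 (t=17): FL=S FR=S RL=S RR=S
after cmd 2 (t=28): FL=S FR=S RL=W RR=W
after cmd 3 (t=30): FL=S FR=S RL=W RR=W
after cmd 4 (t=42): FL=S FR=S RL=S RR=S
after cmd 5 (t=50): FL=S FR=S RL=S RR=S
after cmd 6 (t=55): FL=W FR=W RL=S RR=S


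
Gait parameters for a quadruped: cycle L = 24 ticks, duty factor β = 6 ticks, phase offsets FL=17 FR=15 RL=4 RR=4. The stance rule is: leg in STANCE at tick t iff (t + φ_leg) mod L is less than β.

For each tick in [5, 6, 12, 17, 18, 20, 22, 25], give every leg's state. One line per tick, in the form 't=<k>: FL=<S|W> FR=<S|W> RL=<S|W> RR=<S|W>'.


t=5: FL=W FR=W RL=W RR=W
t=6: FL=W FR=W RL=W RR=W
t=12: FL=S FR=S RL=W RR=W
t=17: FL=W FR=W RL=W RR=W
t=18: FL=W FR=W RL=W RR=W
t=20: FL=W FR=W RL=S RR=S
t=22: FL=W FR=W RL=S RR=S
t=25: FL=W FR=W RL=S RR=S

t=5: phase=(22,20,9,9) vs β=6 → FL=W FR=W RL=W RR=W
t=6: phase=(23,21,10,10) vs β=6 → FL=W FR=W RL=W RR=W
t=12: phase=(5,3,16,16) vs β=6 → FL=S FR=S RL=W RR=W
t=17: phase=(10,8,21,21) vs β=6 → FL=W FR=W RL=W RR=W
t=18: phase=(11,9,22,22) vs β=6 → FL=W FR=W RL=W RR=W
t=20: phase=(13,11,0,0) vs β=6 → FL=W FR=W RL=S RR=S
t=22: phase=(15,13,2,2) vs β=6 → FL=W FR=W RL=S RR=S
t=25: phase=(18,16,5,5) vs β=6 → FL=W FR=W RL=S RR=S


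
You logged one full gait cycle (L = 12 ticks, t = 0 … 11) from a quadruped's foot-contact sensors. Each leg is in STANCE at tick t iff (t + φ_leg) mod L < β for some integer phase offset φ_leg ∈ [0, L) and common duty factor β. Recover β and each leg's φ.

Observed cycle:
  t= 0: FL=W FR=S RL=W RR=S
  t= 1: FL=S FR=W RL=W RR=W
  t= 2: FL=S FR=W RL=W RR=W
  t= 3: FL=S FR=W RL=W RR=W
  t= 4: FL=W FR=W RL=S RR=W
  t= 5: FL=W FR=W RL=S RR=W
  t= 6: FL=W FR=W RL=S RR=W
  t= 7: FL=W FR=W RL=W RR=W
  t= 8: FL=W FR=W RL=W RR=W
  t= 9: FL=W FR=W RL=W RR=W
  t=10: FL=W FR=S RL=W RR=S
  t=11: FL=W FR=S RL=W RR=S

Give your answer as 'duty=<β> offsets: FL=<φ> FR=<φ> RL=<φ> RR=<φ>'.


duty=3 offsets: FL=11 FR=2 RL=8 RR=2

duty β = stance ticks per leg = 3
FL: stance ticks = 3; W→S at t=1 → φ=11
FR: stance ticks = 3; W→S at t=10 → φ=2
RL: stance ticks = 3; W→S at t=4 → φ=8
RR: stance ticks = 3; W→S at t=10 → φ=2


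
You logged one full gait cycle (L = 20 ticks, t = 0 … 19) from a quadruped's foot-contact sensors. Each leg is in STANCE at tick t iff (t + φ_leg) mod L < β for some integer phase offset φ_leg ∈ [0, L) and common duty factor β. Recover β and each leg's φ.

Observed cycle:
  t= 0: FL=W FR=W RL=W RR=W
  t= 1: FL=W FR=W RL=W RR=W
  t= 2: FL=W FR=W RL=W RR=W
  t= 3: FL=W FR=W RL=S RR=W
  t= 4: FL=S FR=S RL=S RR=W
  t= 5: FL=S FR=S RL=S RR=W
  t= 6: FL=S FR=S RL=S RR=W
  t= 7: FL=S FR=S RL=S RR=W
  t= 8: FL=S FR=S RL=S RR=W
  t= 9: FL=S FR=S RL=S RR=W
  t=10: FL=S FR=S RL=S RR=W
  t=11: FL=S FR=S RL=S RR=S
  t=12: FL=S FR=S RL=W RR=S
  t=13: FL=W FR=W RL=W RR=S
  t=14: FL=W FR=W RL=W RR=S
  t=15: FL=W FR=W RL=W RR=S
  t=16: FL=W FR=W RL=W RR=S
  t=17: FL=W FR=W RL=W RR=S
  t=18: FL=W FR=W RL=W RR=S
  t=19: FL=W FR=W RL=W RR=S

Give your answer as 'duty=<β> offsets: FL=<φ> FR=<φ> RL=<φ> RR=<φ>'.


duty=9 offsets: FL=16 FR=16 RL=17 RR=9

duty β = stance ticks per leg = 9
FL: stance ticks = 9; W→S at t=4 → φ=16
FR: stance ticks = 9; W→S at t=4 → φ=16
RL: stance ticks = 9; W→S at t=3 → φ=17
RR: stance ticks = 9; W→S at t=11 → φ=9


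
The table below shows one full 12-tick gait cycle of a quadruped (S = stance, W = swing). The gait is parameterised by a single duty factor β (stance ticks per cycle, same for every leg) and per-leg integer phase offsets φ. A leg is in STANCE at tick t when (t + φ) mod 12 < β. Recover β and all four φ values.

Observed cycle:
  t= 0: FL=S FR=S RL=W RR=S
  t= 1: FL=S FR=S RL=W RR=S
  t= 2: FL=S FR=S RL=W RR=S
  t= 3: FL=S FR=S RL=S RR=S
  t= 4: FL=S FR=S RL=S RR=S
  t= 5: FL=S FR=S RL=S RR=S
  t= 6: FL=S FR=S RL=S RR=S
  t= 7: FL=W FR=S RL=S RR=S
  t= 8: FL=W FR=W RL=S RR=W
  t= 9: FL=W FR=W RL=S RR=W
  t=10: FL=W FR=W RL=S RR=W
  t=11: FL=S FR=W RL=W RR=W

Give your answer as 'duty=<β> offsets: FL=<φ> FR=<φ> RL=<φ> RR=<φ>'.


duty β = stance ticks per leg = 8
FL: stance ticks = 8; W→S at t=11 → φ=1
FR: stance ticks = 8; W→S at t=0 → φ=0
RL: stance ticks = 8; W→S at t=3 → φ=9
RR: stance ticks = 8; W→S at t=0 → φ=0

duty=8 offsets: FL=1 FR=0 RL=9 RR=0


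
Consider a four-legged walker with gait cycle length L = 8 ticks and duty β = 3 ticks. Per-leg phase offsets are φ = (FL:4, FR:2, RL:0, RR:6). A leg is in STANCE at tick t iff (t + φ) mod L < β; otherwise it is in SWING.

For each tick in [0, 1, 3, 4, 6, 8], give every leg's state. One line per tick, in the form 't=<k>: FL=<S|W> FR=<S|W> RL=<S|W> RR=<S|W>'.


t=0: FL=W FR=S RL=S RR=W
t=1: FL=W FR=W RL=S RR=W
t=3: FL=W FR=W RL=W RR=S
t=4: FL=S FR=W RL=W RR=S
t=6: FL=S FR=S RL=W RR=W
t=8: FL=W FR=S RL=S RR=W

t=0: phase=(4,2,0,6) vs β=3 → FL=W FR=S RL=S RR=W
t=1: phase=(5,3,1,7) vs β=3 → FL=W FR=W RL=S RR=W
t=3: phase=(7,5,3,1) vs β=3 → FL=W FR=W RL=W RR=S
t=4: phase=(0,6,4,2) vs β=3 → FL=S FR=W RL=W RR=S
t=6: phase=(2,0,6,4) vs β=3 → FL=S FR=S RL=W RR=W
t=8: phase=(4,2,0,6) vs β=3 → FL=W FR=S RL=S RR=W


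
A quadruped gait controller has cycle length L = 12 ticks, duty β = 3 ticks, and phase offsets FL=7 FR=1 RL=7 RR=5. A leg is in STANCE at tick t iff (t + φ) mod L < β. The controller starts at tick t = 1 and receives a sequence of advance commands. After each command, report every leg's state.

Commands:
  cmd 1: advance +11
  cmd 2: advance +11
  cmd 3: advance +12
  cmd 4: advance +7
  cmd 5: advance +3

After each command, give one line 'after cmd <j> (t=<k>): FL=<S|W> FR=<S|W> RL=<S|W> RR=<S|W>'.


start t=1: FL=W FR=S RL=W RR=W
cmd 1: advance +11 → t=12, phase=(7,1,7,5) → FL=W FR=S RL=W RR=W
cmd 2: advance +11 → t=23, phase=(6,0,6,4) → FL=W FR=S RL=W RR=W
cmd 3: advance +12 → t=35, phase=(6,0,6,4) → FL=W FR=S RL=W RR=W
cmd 4: advance +7 → t=42, phase=(1,7,1,11) → FL=S FR=W RL=S RR=W
cmd 5: advance +3 → t=45, phase=(4,10,4,2) → FL=W FR=W RL=W RR=S

after cmd 1 (t=12): FL=W FR=S RL=W RR=W
after cmd 2 (t=23): FL=W FR=S RL=W RR=W
after cmd 3 (t=35): FL=W FR=S RL=W RR=W
after cmd 4 (t=42): FL=S FR=W RL=S RR=W
after cmd 5 (t=45): FL=W FR=W RL=W RR=S


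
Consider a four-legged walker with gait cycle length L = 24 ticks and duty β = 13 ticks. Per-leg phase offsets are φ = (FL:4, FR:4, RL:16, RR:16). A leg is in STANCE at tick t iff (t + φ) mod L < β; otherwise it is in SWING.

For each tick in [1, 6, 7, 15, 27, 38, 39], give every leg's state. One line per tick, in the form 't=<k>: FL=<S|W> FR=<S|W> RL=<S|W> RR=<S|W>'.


t=1: phase=(5,5,17,17) vs β=13 → FL=S FR=S RL=W RR=W
t=6: phase=(10,10,22,22) vs β=13 → FL=S FR=S RL=W RR=W
t=7: phase=(11,11,23,23) vs β=13 → FL=S FR=S RL=W RR=W
t=15: phase=(19,19,7,7) vs β=13 → FL=W FR=W RL=S RR=S
t=27: phase=(7,7,19,19) vs β=13 → FL=S FR=S RL=W RR=W
t=38: phase=(18,18,6,6) vs β=13 → FL=W FR=W RL=S RR=S
t=39: phase=(19,19,7,7) vs β=13 → FL=W FR=W RL=S RR=S

t=1: FL=S FR=S RL=W RR=W
t=6: FL=S FR=S RL=W RR=W
t=7: FL=S FR=S RL=W RR=W
t=15: FL=W FR=W RL=S RR=S
t=27: FL=S FR=S RL=W RR=W
t=38: FL=W FR=W RL=S RR=S
t=39: FL=W FR=W RL=S RR=S


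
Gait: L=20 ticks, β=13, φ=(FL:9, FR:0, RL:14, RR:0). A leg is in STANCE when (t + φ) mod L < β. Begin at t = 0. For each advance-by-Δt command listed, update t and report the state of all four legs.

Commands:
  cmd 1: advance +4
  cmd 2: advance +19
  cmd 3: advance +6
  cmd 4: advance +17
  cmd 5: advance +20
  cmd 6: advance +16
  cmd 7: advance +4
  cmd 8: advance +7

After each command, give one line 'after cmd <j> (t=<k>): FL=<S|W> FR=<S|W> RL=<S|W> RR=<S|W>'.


start t=0: FL=S FR=S RL=W RR=S
cmd 1: advance +4 → t=4, phase=(13,4,18,4) → FL=W FR=S RL=W RR=S
cmd 2: advance +19 → t=23, phase=(12,3,17,3) → FL=S FR=S RL=W RR=S
cmd 3: advance +6 → t=29, phase=(18,9,3,9) → FL=W FR=S RL=S RR=S
cmd 4: advance +17 → t=46, phase=(15,6,0,6) → FL=W FR=S RL=S RR=S
cmd 5: advance +20 → t=66, phase=(15,6,0,6) → FL=W FR=S RL=S RR=S
cmd 6: advance +16 → t=82, phase=(11,2,16,2) → FL=S FR=S RL=W RR=S
cmd 7: advance +4 → t=86, phase=(15,6,0,6) → FL=W FR=S RL=S RR=S
cmd 8: advance +7 → t=93, phase=(2,13,7,13) → FL=S FR=W RL=S RR=W

after cmd 1 (t=4): FL=W FR=S RL=W RR=S
after cmd 2 (t=23): FL=S FR=S RL=W RR=S
after cmd 3 (t=29): FL=W FR=S RL=S RR=S
after cmd 4 (t=46): FL=W FR=S RL=S RR=S
after cmd 5 (t=66): FL=W FR=S RL=S RR=S
after cmd 6 (t=82): FL=S FR=S RL=W RR=S
after cmd 7 (t=86): FL=W FR=S RL=S RR=S
after cmd 8 (t=93): FL=S FR=W RL=S RR=W


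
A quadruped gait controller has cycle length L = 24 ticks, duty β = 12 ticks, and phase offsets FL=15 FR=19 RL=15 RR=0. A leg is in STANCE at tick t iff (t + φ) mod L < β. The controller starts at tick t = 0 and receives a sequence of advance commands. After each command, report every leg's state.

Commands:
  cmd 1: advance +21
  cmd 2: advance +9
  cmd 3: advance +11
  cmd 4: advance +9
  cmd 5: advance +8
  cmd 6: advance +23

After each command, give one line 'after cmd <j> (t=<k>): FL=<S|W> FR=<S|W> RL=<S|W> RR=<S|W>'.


after cmd 1 (t=21): FL=W FR=W RL=W RR=W
after cmd 2 (t=30): FL=W FR=S RL=W RR=S
after cmd 3 (t=41): FL=S FR=W RL=S RR=W
after cmd 4 (t=50): FL=W FR=W RL=W RR=S
after cmd 5 (t=58): FL=S FR=S RL=S RR=S
after cmd 6 (t=81): FL=S FR=S RL=S RR=S

start t=0: FL=W FR=W RL=W RR=S
cmd 1: advance +21 → t=21, phase=(12,16,12,21) → FL=W FR=W RL=W RR=W
cmd 2: advance +9 → t=30, phase=(21,1,21,6) → FL=W FR=S RL=W RR=S
cmd 3: advance +11 → t=41, phase=(8,12,8,17) → FL=S FR=W RL=S RR=W
cmd 4: advance +9 → t=50, phase=(17,21,17,2) → FL=W FR=W RL=W RR=S
cmd 5: advance +8 → t=58, phase=(1,5,1,10) → FL=S FR=S RL=S RR=S
cmd 6: advance +23 → t=81, phase=(0,4,0,9) → FL=S FR=S RL=S RR=S


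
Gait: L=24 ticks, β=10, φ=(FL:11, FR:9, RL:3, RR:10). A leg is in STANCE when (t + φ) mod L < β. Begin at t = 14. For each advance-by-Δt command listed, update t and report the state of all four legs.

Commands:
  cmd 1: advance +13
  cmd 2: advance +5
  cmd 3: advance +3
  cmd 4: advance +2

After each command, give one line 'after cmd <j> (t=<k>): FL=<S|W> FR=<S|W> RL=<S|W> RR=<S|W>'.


after cmd 1 (t=27): FL=W FR=W RL=S RR=W
after cmd 2 (t=32): FL=W FR=W RL=W RR=W
after cmd 3 (t=35): FL=W FR=W RL=W RR=W
after cmd 4 (t=37): FL=S FR=W RL=W RR=W

start t=14: FL=S FR=W RL=W RR=S
cmd 1: advance +13 → t=27, phase=(14,12,6,13) → FL=W FR=W RL=S RR=W
cmd 2: advance +5 → t=32, phase=(19,17,11,18) → FL=W FR=W RL=W RR=W
cmd 3: advance +3 → t=35, phase=(22,20,14,21) → FL=W FR=W RL=W RR=W
cmd 4: advance +2 → t=37, phase=(0,22,16,23) → FL=S FR=W RL=W RR=W


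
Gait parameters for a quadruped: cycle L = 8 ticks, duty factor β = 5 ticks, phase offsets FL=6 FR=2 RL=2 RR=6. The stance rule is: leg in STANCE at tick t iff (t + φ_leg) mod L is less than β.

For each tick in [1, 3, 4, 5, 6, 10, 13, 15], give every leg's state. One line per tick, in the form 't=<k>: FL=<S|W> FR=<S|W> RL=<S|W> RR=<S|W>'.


t=1: phase=(7,3,3,7) vs β=5 → FL=W FR=S RL=S RR=W
t=3: phase=(1,5,5,1) vs β=5 → FL=S FR=W RL=W RR=S
t=4: phase=(2,6,6,2) vs β=5 → FL=S FR=W RL=W RR=S
t=5: phase=(3,7,7,3) vs β=5 → FL=S FR=W RL=W RR=S
t=6: phase=(4,0,0,4) vs β=5 → FL=S FR=S RL=S RR=S
t=10: phase=(0,4,4,0) vs β=5 → FL=S FR=S RL=S RR=S
t=13: phase=(3,7,7,3) vs β=5 → FL=S FR=W RL=W RR=S
t=15: phase=(5,1,1,5) vs β=5 → FL=W FR=S RL=S RR=W

t=1: FL=W FR=S RL=S RR=W
t=3: FL=S FR=W RL=W RR=S
t=4: FL=S FR=W RL=W RR=S
t=5: FL=S FR=W RL=W RR=S
t=6: FL=S FR=S RL=S RR=S
t=10: FL=S FR=S RL=S RR=S
t=13: FL=S FR=W RL=W RR=S
t=15: FL=W FR=S RL=S RR=W


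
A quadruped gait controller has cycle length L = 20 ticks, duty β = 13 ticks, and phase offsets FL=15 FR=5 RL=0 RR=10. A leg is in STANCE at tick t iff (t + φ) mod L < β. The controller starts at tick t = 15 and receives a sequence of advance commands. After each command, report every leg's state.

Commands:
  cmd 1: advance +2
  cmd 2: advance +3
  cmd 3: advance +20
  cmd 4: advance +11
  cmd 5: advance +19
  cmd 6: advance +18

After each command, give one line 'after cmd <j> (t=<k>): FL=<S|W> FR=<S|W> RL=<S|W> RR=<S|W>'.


after cmd 1 (t=17): FL=S FR=S RL=W RR=S
after cmd 2 (t=20): FL=W FR=S RL=S RR=S
after cmd 3 (t=40): FL=W FR=S RL=S RR=S
after cmd 4 (t=51): FL=S FR=W RL=S RR=S
after cmd 5 (t=70): FL=S FR=W RL=S RR=S
after cmd 6 (t=88): FL=S FR=W RL=S RR=W

start t=15: FL=S FR=S RL=W RR=S
cmd 1: advance +2 → t=17, phase=(12,2,17,7) → FL=S FR=S RL=W RR=S
cmd 2: advance +3 → t=20, phase=(15,5,0,10) → FL=W FR=S RL=S RR=S
cmd 3: advance +20 → t=40, phase=(15,5,0,10) → FL=W FR=S RL=S RR=S
cmd 4: advance +11 → t=51, phase=(6,16,11,1) → FL=S FR=W RL=S RR=S
cmd 5: advance +19 → t=70, phase=(5,15,10,0) → FL=S FR=W RL=S RR=S
cmd 6: advance +18 → t=88, phase=(3,13,8,18) → FL=S FR=W RL=S RR=W


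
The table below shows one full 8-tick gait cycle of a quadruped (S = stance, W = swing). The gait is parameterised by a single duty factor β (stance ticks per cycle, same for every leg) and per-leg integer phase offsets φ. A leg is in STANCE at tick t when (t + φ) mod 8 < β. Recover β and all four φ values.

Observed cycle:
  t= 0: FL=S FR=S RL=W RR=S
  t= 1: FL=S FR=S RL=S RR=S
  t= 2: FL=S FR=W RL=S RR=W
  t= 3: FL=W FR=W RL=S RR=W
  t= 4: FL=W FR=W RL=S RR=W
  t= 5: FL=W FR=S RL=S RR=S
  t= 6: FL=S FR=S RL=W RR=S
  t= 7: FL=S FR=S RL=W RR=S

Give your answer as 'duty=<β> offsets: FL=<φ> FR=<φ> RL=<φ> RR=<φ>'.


duty β = stance ticks per leg = 5
FL: stance ticks = 5; W→S at t=6 → φ=2
FR: stance ticks = 5; W→S at t=5 → φ=3
RL: stance ticks = 5; W→S at t=1 → φ=7
RR: stance ticks = 5; W→S at t=5 → φ=3

duty=5 offsets: FL=2 FR=3 RL=7 RR=3


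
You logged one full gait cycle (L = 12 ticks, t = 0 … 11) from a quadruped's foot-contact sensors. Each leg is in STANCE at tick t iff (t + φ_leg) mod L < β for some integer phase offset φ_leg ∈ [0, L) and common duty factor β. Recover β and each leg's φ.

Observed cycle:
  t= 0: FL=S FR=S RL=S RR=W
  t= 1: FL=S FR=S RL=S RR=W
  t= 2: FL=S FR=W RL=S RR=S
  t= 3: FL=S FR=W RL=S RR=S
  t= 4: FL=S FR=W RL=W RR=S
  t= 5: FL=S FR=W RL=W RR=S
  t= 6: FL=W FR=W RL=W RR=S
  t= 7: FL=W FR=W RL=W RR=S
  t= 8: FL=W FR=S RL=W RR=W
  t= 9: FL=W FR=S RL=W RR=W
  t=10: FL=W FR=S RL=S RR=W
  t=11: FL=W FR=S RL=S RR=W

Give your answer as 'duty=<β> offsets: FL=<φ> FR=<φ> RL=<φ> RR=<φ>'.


duty β = stance ticks per leg = 6
FL: stance ticks = 6; W→S at t=0 → φ=0
FR: stance ticks = 6; W→S at t=8 → φ=4
RL: stance ticks = 6; W→S at t=10 → φ=2
RR: stance ticks = 6; W→S at t=2 → φ=10

duty=6 offsets: FL=0 FR=4 RL=2 RR=10


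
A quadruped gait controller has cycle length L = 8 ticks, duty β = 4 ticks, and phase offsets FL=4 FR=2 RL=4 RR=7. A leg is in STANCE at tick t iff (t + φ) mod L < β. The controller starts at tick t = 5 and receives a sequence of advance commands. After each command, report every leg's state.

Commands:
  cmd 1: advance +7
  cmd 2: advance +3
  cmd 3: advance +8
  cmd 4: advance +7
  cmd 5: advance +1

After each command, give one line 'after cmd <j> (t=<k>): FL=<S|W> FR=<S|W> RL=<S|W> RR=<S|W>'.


start t=5: FL=S FR=W RL=S RR=W
cmd 1: advance +7 → t=12, phase=(0,6,0,3) → FL=S FR=W RL=S RR=S
cmd 2: advance +3 → t=15, phase=(3,1,3,6) → FL=S FR=S RL=S RR=W
cmd 3: advance +8 → t=23, phase=(3,1,3,6) → FL=S FR=S RL=S RR=W
cmd 4: advance +7 → t=30, phase=(2,0,2,5) → FL=S FR=S RL=S RR=W
cmd 5: advance +1 → t=31, phase=(3,1,3,6) → FL=S FR=S RL=S RR=W

after cmd 1 (t=12): FL=S FR=W RL=S RR=S
after cmd 2 (t=15): FL=S FR=S RL=S RR=W
after cmd 3 (t=23): FL=S FR=S RL=S RR=W
after cmd 4 (t=30): FL=S FR=S RL=S RR=W
after cmd 5 (t=31): FL=S FR=S RL=S RR=W


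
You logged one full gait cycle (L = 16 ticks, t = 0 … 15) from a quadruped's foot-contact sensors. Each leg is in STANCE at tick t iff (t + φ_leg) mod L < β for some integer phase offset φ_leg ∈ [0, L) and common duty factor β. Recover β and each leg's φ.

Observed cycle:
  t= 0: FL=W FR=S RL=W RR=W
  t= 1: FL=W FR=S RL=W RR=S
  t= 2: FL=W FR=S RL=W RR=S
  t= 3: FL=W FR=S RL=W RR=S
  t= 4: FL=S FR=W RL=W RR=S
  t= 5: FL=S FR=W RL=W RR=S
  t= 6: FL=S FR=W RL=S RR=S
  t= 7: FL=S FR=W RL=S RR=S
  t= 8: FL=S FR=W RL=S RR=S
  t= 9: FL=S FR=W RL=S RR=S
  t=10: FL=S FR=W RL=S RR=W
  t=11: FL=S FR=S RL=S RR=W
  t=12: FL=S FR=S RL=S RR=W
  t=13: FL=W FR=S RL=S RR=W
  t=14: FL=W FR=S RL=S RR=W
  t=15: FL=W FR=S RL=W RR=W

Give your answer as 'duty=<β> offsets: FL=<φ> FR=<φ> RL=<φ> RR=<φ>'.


duty β = stance ticks per leg = 9
FL: stance ticks = 9; W→S at t=4 → φ=12
FR: stance ticks = 9; W→S at t=11 → φ=5
RL: stance ticks = 9; W→S at t=6 → φ=10
RR: stance ticks = 9; W→S at t=1 → φ=15

duty=9 offsets: FL=12 FR=5 RL=10 RR=15


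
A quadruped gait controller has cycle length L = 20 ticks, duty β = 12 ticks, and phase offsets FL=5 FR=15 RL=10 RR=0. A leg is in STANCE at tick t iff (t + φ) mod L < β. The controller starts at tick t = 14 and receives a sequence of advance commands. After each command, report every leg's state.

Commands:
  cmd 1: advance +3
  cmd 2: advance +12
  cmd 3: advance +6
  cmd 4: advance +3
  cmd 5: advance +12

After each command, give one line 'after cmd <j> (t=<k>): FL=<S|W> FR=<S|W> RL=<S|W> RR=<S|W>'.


start t=14: FL=W FR=S RL=S RR=W
cmd 1: advance +3 → t=17, phase=(2,12,7,17) → FL=S FR=W RL=S RR=W
cmd 2: advance +12 → t=29, phase=(14,4,19,9) → FL=W FR=S RL=W RR=S
cmd 3: advance +6 → t=35, phase=(0,10,5,15) → FL=S FR=S RL=S RR=W
cmd 4: advance +3 → t=38, phase=(3,13,8,18) → FL=S FR=W RL=S RR=W
cmd 5: advance +12 → t=50, phase=(15,5,0,10) → FL=W FR=S RL=S RR=S

after cmd 1 (t=17): FL=S FR=W RL=S RR=W
after cmd 2 (t=29): FL=W FR=S RL=W RR=S
after cmd 3 (t=35): FL=S FR=S RL=S RR=W
after cmd 4 (t=38): FL=S FR=W RL=S RR=W
after cmd 5 (t=50): FL=W FR=S RL=S RR=S


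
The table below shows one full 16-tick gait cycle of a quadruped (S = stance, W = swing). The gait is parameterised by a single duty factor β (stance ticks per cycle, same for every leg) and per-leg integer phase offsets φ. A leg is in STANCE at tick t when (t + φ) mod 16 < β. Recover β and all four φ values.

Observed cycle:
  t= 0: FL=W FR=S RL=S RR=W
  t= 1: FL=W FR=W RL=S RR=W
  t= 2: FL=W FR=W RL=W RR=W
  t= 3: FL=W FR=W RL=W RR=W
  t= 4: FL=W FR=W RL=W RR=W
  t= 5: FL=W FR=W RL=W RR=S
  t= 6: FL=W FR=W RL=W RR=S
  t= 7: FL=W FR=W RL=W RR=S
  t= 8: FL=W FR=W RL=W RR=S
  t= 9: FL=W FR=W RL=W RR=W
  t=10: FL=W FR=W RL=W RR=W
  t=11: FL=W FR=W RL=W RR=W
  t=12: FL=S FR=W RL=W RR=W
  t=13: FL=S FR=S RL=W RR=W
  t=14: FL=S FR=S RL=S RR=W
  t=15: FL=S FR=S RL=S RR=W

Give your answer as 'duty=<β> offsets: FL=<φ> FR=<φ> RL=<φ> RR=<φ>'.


duty β = stance ticks per leg = 4
FL: stance ticks = 4; W→S at t=12 → φ=4
FR: stance ticks = 4; W→S at t=13 → φ=3
RL: stance ticks = 4; W→S at t=14 → φ=2
RR: stance ticks = 4; W→S at t=5 → φ=11

duty=4 offsets: FL=4 FR=3 RL=2 RR=11


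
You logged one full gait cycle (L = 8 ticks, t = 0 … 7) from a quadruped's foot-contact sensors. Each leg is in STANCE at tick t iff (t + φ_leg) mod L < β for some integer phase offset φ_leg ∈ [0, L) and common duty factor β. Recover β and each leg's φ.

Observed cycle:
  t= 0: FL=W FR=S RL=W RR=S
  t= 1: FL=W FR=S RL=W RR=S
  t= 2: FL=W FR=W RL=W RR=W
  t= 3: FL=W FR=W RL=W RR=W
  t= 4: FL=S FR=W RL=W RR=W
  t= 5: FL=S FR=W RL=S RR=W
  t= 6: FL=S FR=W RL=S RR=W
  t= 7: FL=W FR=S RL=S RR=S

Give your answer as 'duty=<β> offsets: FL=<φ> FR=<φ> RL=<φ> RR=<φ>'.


duty β = stance ticks per leg = 3
FL: stance ticks = 3; W→S at t=4 → φ=4
FR: stance ticks = 3; W→S at t=7 → φ=1
RL: stance ticks = 3; W→S at t=5 → φ=3
RR: stance ticks = 3; W→S at t=7 → φ=1

duty=3 offsets: FL=4 FR=1 RL=3 RR=1
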